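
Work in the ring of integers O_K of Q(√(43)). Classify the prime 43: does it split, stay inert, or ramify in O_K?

Since 43 ≢ 1 mod 4, the ring of integers is ℤ[√43] with discriminant 4·43 = 172.
disc(K) = 172 = 43·4, so p = 43 is ramified.

p ramifies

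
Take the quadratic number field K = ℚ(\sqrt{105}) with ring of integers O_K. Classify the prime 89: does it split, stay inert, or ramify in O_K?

split

105 mod 4 = 1, hence disc K = 105 and O_K = ℤ[(1+√105)/2].
Since gcd(89, 105) = 1 the prime 89 does not ramify.
Euler's criterion: 105^44 mod 89 = 1. Thus (105|89) = 1.
(105/89) = 1, so 89 splits.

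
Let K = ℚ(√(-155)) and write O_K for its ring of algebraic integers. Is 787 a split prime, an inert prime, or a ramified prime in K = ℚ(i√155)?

split — (787) = 𝔭₁𝔭₂ with 𝔭₁ ≠ 𝔭₂

Since -155 ≡ 1 mod 4, the ring of integers is ℤ[(1+√-155)/2] with discriminant -155.
787 ∤ -155, so 787 is unramified.
(-155/787) = 632^393 mod 787 = 1, giving Legendre symbol 1.
Legendre symbol 1 ⇒ 787 is split.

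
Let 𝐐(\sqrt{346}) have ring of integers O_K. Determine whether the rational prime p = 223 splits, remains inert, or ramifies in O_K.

346 mod 4 = 2, hence disc K = 4·346 = 1384 and O_K = ℤ[√346].
223 ∤ 1384, so 223 is unramified.
Euler's criterion: 346^111 mod 223 = 222. Thus (346|223) = -1.
d is a non-residue mod p, hence 223 remains inert in O_K.

remains prime (inert)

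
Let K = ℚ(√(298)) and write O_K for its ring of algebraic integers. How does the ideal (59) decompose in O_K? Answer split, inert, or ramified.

59 splits in O_K

d = 298 ≡ 2 (mod 4), so O_K = ℤ[√298] and disc(K) = 4d = 1192.
59 ∤ 1192, so 59 is unramified.
(298/59) = 3^29 mod 59 = 1, giving Legendre symbol 1.
Legendre symbol 1 ⇒ 59 is split.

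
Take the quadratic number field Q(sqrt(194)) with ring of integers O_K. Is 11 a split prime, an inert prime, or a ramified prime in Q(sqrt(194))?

inert

Since 194 ≢ 1 mod 4, the ring of integers is ℤ[√194] with discriminant 4·194 = 776.
disc(K) = 776 is not divisible by 11; 11 is unramified.
Legendre symbol by Euler's criterion: (194/11) ≡ 194^5 ≡ 10 (mod 11), i.e. (194/11) = -1.
(194/11) = -1, so 11 is inert.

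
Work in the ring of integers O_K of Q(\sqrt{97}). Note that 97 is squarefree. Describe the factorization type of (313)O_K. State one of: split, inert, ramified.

split — (313) = 𝔭₁𝔭₂ with 𝔭₁ ≠ 𝔭₂

d = 97 ≡ 1 (mod 4), so O_K = ℤ[(1+√97)/2] and disc(K) = d = 97.
disc(K) = 97 is not divisible by 313; 313 is unramified.
Legendre symbol by Euler's criterion: (97/313) ≡ 97^156 ≡ 1 (mod 313), i.e. (97/313) = 1.
d is a quadratic residue mod p, hence 313 splits in O_K.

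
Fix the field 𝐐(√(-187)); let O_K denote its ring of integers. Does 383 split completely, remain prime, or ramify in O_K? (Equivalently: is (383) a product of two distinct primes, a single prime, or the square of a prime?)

383 splits in O_K

Since -187 ≡ 1 mod 4, the ring of integers is ℤ[(1+√-187)/2] with discriminant -187.
383 ∤ -187, so 383 is unramified.
Legendre symbol by Euler's criterion: (-187/383) ≡ (-187)^191 ≡ 1 (mod 383), i.e. (-187/383) = 1.
(-187/383) = 1, so 383 splits.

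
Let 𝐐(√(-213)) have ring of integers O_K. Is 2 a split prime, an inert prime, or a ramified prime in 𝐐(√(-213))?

Since -213 ≢ 1 mod 4, the ring of integers is ℤ[√-213] with discriminant 4·(-213) = -852.
2 divides disc(K) = -852, so 2 ramifies.

ramified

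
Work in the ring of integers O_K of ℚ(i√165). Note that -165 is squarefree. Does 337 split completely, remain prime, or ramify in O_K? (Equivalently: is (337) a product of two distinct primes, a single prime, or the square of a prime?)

Since -165 ≢ 1 mod 4, the ring of integers is ℤ[√-165] with discriminant 4·(-165) = -660.
disc(K) = -660 is not divisible by 337; 337 is unramified.
Compute (-165/337) via Euler: 172^((337-1)/2) mod 337 = 1, so (-165/337) = 1.
d is a quadratic residue mod p, hence 337 splits in O_K.

337 splits in O_K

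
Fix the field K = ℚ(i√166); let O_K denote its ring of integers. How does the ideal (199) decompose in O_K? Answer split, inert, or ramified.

d = -166 ≡ 2 (mod 4), so O_K = ℤ[√-166] and disc(K) = 4d = -664.
disc(K) = -664 is not divisible by 199; 199 is unramified.
Legendre symbol by Euler's criterion: (-166/199) ≡ (-166)^99 ≡ 1 (mod 199), i.e. (-166/199) = 1.
d is a quadratic residue mod p, hence 199 splits in O_K.

splits completely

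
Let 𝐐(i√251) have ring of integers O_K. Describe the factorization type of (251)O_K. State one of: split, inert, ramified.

Since -251 ≡ 1 mod 4, the ring of integers is ℤ[(1+√-251)/2] with discriminant -251.
disc(K) = -251 = 251·(-1), so p = 251 is ramified.

ramified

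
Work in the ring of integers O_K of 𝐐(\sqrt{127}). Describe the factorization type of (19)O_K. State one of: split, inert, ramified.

remains prime (inert)

d = 127 ≡ 3 (mod 4), so O_K = ℤ[√127] and disc(K) = 4d = 508.
disc(K) = 508 is not divisible by 19; 19 is unramified.
Legendre symbol by Euler's criterion: (127/19) ≡ 127^9 ≡ 18 (mod 19), i.e. (127/19) = -1.
(127/19) = -1, so 19 is inert.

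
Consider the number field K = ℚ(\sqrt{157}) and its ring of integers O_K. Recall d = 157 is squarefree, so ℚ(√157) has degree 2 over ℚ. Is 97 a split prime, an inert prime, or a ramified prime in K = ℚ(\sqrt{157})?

d = 157 ≡ 1 (mod 4), so O_K = ℤ[(1+√157)/2] and disc(K) = d = 157.
Since gcd(97, 157) = 1 the prime 97 does not ramify.
Euler's criterion: 157^48 mod 97 = 96. Thus (157|97) = -1.
d is a non-residue mod p, hence 97 remains inert in O_K.

remains prime (inert)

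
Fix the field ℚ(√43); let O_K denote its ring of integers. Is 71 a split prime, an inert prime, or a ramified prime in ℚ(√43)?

p splits

43 mod 4 = 3, hence disc K = 4·43 = 172 and O_K = ℤ[√43].
disc(K) = 172 is not divisible by 71; 71 is unramified.
Legendre symbol by Euler's criterion: (43/71) ≡ 43^35 ≡ 1 (mod 71), i.e. (43/71) = 1.
d is a quadratic residue mod p, hence 71 splits in O_K.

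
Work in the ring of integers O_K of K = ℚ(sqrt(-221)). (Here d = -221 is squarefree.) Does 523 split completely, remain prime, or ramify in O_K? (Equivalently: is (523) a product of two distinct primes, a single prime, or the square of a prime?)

523 remains inert

-221 mod 4 = 3, hence disc K = 4·(-221) = -884 and O_K = ℤ[√-221].
disc(K) = -884 is not divisible by 523; 523 is unramified.
Euler's criterion: (-221)^261 mod 523 = 522. Thus (-221|523) = -1.
d is a non-residue mod p, hence 523 remains inert in O_K.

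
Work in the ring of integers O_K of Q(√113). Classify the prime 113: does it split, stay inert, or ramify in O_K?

Since 113 ≡ 1 mod 4, the ring of integers is ℤ[(1+√113)/2] with discriminant 113.
disc(K) = 113 = 113·1, so p = 113 is ramified.

p ramifies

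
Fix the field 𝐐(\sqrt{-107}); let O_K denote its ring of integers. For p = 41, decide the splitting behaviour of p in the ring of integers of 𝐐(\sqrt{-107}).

Since -107 ≡ 1 mod 4, the ring of integers is ℤ[(1+√-107)/2] with discriminant -107.
disc(K) = -107 is not divisible by 41; 41 is unramified.
Legendre symbol by Euler's criterion: (-107/41) ≡ (-107)^20 ≡ 1 (mod 41), i.e. (-107/41) = 1.
(-107/41) = 1, so 41 splits.

p splits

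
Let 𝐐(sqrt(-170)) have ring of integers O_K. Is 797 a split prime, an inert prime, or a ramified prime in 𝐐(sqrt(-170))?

Since -170 ≢ 1 mod 4, the ring of integers is ℤ[√-170] with discriminant 4·(-170) = -680.
797 ∤ -680, so 797 is unramified.
(-170/797) = 627^398 mod 797 = 1, giving Legendre symbol 1.
(-170/797) = 1, so 797 splits.

p splits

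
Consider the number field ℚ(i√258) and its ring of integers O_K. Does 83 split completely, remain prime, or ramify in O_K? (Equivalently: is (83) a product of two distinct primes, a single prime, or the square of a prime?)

p is inert

Since -258 ≢ 1 mod 4, the ring of integers is ℤ[√-258] with discriminant 4·(-258) = -1032.
83 ∤ -1032, so 83 is unramified.
Compute (-258/83) via Euler: 74^((83-1)/2) mod 83 = 82, so (-258/83) = -1.
(-258/83) = -1, so 83 is inert.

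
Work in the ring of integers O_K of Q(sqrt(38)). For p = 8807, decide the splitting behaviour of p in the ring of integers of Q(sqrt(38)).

p splits

d = 38 ≡ 2 (mod 4), so O_K = ℤ[√38] and disc(K) = 4d = 152.
8807 ∤ 152, so 8807 is unramified.
(38/8807) = 38^4403 mod 8807 = 1, giving Legendre symbol 1.
d is a quadratic residue mod p, hence 8807 splits in O_K.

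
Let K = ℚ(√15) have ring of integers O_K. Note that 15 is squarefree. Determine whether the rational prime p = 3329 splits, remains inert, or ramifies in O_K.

p is inert

15 mod 4 = 3, hence disc K = 4·15 = 60 and O_K = ℤ[√15].
disc(K) = 60 is not divisible by 3329; 3329 is unramified.
Legendre symbol by Euler's criterion: (15/3329) ≡ 15^1664 ≡ 3328 (mod 3329), i.e. (15/3329) = -1.
(15/3329) = -1, so 3329 is inert.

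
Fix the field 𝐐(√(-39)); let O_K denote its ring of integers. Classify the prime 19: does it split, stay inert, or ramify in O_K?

-39 mod 4 = 1, hence disc K = -39 and O_K = ℤ[(1+√-39)/2].
disc(K) = -39 is not divisible by 19; 19 is unramified.
Legendre symbol by Euler's criterion: (-39/19) ≡ (-39)^9 ≡ 18 (mod 19), i.e. (-39/19) = -1.
(-39/19) = -1, so 19 is inert.

inert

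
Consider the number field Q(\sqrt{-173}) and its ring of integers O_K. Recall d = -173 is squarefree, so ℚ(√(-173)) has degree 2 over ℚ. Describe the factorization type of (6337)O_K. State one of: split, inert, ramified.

split

Since -173 ≢ 1 mod 4, the ring of integers is ℤ[√-173] with discriminant 4·(-173) = -692.
6337 ∤ -692, so 6337 is unramified.
Compute (-173/6337) via Euler: 6164^((6337-1)/2) mod 6337 = 1, so (-173/6337) = 1.
Legendre symbol 1 ⇒ 6337 is split.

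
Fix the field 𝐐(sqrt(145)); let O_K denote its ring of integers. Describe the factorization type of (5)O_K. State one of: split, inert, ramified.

145 mod 4 = 1, hence disc K = 145 and O_K = ℤ[(1+√145)/2].
Ramification test: 5 | 145. The prime 5 ramifies in K.

ramifies in O_K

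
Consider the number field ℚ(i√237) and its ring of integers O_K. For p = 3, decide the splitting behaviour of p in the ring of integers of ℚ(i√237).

d = -237 ≡ 3 (mod 4), so O_K = ℤ[√-237] and disc(K) = 4d = -948.
Ramification test: 3 | -948. The prime 3 ramifies in K.

ramified — (3) = 𝔭²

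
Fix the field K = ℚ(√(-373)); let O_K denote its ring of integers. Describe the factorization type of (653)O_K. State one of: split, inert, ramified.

-373 mod 4 = 3, hence disc K = 4·(-373) = -1492 and O_K = ℤ[√-373].
653 ∤ -1492, so 653 is unramified.
Legendre symbol by Euler's criterion: (-373/653) ≡ (-373)^326 ≡ 1 (mod 653), i.e. (-373/653) = 1.
(-373/653) = 1, so 653 splits.

p splits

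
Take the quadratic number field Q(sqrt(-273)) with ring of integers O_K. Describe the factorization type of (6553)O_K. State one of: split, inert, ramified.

-273 mod 4 = 3, hence disc K = 4·(-273) = -1092 and O_K = ℤ[√-273].
disc(K) = -1092 is not divisible by 6553; 6553 is unramified.
Compute (-273/6553) via Euler: 6280^((6553-1)/2) mod 6553 = 1, so (-273/6553) = 1.
(-273/6553) = 1, so 6553 splits.

split — (6553) = 𝔭₁𝔭₂ with 𝔭₁ ≠ 𝔭₂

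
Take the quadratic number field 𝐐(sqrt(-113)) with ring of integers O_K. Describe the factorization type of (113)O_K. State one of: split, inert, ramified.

Since -113 ≢ 1 mod 4, the ring of integers is ℤ[√-113] with discriminant 4·(-113) = -452.
Ramification test: 113 | -452. The prime 113 ramifies in K.

ramified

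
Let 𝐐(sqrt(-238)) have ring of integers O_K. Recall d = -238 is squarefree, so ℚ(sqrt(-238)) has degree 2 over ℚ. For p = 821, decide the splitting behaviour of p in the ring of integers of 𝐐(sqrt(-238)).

-238 mod 4 = 2, hence disc K = 4·(-238) = -952 and O_K = ℤ[√-238].
821 ∤ -952, so 821 is unramified.
(-238/821) = 583^410 mod 821 = 1, giving Legendre symbol 1.
d is a quadratic residue mod p, hence 821 splits in O_K.

821 splits in O_K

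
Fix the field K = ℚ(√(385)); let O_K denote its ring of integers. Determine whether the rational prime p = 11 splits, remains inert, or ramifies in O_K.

d = 385 ≡ 1 (mod 4), so O_K = ℤ[(1+√385)/2] and disc(K) = d = 385.
Ramification test: 11 | 385. The prime 11 ramifies in K.

p ramifies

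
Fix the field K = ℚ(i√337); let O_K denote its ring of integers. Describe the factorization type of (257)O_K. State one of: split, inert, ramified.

remains prime (inert)

d = -337 ≡ 3 (mod 4), so O_K = ℤ[√-337] and disc(K) = 4d = -1348.
Since gcd(257, -1348) = 1 the prime 257 does not ramify.
Legendre symbol by Euler's criterion: (-337/257) ≡ (-337)^128 ≡ 256 (mod 257), i.e. (-337/257) = -1.
Legendre symbol -1 ⇒ 257 is inert.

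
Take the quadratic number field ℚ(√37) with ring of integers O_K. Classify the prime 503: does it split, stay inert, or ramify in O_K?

37 mod 4 = 1, hence disc K = 37 and O_K = ℤ[(1+√37)/2].
disc(K) = 37 is not divisible by 503; 503 is unramified.
Compute (37/503) via Euler: 37^((503-1)/2) mod 503 = 502, so (37/503) = -1.
(37/503) = -1, so 503 is inert.

503 remains inert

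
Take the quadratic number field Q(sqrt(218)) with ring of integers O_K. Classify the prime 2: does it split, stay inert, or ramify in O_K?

ramified

218 mod 4 = 2, hence disc K = 4·218 = 872 and O_K = ℤ[√218].
2 divides disc(K) = 872, so 2 ramifies.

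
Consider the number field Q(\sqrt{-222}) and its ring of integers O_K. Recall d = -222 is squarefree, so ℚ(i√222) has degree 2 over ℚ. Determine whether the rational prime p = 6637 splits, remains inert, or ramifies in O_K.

splits completely

-222 mod 4 = 2, hence disc K = 4·(-222) = -888 and O_K = ℤ[√-222].
6637 ∤ -888, so 6637 is unramified.
Legendre symbol by Euler's criterion: (-222/6637) ≡ (-222)^3318 ≡ 1 (mod 6637), i.e. (-222/6637) = 1.
d is a quadratic residue mod p, hence 6637 splits in O_K.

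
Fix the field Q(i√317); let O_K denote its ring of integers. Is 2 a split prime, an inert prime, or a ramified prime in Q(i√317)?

d = -317 ≡ 3 (mod 4), so O_K = ℤ[√-317] and disc(K) = 4d = -1268.
2 divides disc(K) = -1268, so 2 ramifies.

ramified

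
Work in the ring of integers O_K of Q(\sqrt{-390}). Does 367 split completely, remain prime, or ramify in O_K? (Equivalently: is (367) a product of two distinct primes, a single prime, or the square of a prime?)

p is inert

-390 mod 4 = 2, hence disc K = 4·(-390) = -1560 and O_K = ℤ[√-390].
367 ∤ -1560, so 367 is unramified.
Legendre symbol by Euler's criterion: (-390/367) ≡ (-390)^183 ≡ 366 (mod 367), i.e. (-390/367) = -1.
d is a non-residue mod p, hence 367 remains inert in O_K.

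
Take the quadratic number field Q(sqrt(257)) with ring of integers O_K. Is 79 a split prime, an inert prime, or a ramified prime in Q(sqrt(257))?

d = 257 ≡ 1 (mod 4), so O_K = ℤ[(1+√257)/2] and disc(K) = d = 257.
79 ∤ 257, so 79 is unramified.
Compute (257/79) via Euler: 20^((79-1)/2) mod 79 = 1, so (257/79) = 1.
d is a quadratic residue mod p, hence 79 splits in O_K.

79 splits in O_K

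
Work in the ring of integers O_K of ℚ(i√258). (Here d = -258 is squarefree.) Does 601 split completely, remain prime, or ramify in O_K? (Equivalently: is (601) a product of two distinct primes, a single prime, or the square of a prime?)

inert

-258 mod 4 = 2, hence disc K = 4·(-258) = -1032 and O_K = ℤ[√-258].
601 ∤ -1032, so 601 is unramified.
(-258/601) = 343^300 mod 601 = 600, giving Legendre symbol -1.
(-258/601) = -1, so 601 is inert.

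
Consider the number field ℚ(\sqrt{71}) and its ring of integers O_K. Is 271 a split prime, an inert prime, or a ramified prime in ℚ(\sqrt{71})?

271 remains inert

Since 71 ≢ 1 mod 4, the ring of integers is ℤ[√71] with discriminant 4·71 = 284.
disc(K) = 284 is not divisible by 271; 271 is unramified.
Compute (71/271) via Euler: 71^((271-1)/2) mod 271 = 270, so (71/271) = -1.
d is a non-residue mod p, hence 271 remains inert in O_K.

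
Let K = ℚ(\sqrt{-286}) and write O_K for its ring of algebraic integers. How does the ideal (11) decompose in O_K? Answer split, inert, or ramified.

p ramifies

-286 mod 4 = 2, hence disc K = 4·(-286) = -1144 and O_K = ℤ[√-286].
disc(K) = -1144 = 11·(-104), so p = 11 is ramified.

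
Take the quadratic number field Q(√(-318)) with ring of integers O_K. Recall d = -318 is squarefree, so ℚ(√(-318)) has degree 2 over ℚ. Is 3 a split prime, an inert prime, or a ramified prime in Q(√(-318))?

ramified

d = -318 ≡ 2 (mod 4), so O_K = ℤ[√-318] and disc(K) = 4d = -1272.
disc(K) = -1272 = 3·(-424), so p = 3 is ramified.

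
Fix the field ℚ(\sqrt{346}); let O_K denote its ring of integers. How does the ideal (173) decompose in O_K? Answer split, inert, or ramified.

d = 346 ≡ 2 (mod 4), so O_K = ℤ[√346] and disc(K) = 4d = 1384.
disc(K) = 1384 = 173·8, so p = 173 is ramified.

ramifies in O_K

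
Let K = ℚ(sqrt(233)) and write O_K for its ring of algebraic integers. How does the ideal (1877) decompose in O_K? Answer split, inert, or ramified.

233 mod 4 = 1, hence disc K = 233 and O_K = ℤ[(1+√233)/2].
Since gcd(1877, 233) = 1 the prime 1877 does not ramify.
Legendre symbol by Euler's criterion: (233/1877) ≡ 233^938 ≡ 1 (mod 1877), i.e. (233/1877) = 1.
d is a quadratic residue mod p, hence 1877 splits in O_K.

1877 splits in O_K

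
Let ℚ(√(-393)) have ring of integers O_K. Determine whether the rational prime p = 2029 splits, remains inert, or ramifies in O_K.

d = -393 ≡ 3 (mod 4), so O_K = ℤ[√-393] and disc(K) = 4d = -1572.
2029 ∤ -1572, so 2029 is unramified.
(-393/2029) = 1636^1014 mod 2029 = 1, giving Legendre symbol 1.
Legendre symbol 1 ⇒ 2029 is split.

split — (2029) = 𝔭₁𝔭₂ with 𝔭₁ ≠ 𝔭₂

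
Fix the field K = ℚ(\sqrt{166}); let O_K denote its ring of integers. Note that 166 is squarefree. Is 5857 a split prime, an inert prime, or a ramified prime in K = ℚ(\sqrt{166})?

inert

166 mod 4 = 2, hence disc K = 4·166 = 664 and O_K = ℤ[√166].
5857 ∤ 664, so 5857 is unramified.
Euler's criterion: 166^2928 mod 5857 = 5856. Thus (166|5857) = -1.
(166/5857) = -1, so 5857 is inert.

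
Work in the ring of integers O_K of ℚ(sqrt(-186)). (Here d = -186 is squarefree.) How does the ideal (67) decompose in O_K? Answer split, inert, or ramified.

split

Since -186 ≢ 1 mod 4, the ring of integers is ℤ[√-186] with discriminant 4·(-186) = -744.
Since gcd(67, -744) = 1 the prime 67 does not ramify.
(-186/67) = 15^33 mod 67 = 1, giving Legendre symbol 1.
(-186/67) = 1, so 67 splits.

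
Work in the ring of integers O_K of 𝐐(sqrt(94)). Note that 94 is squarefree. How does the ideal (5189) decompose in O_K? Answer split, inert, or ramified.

split — (5189) = 𝔭₁𝔭₂ with 𝔭₁ ≠ 𝔭₂

Since 94 ≢ 1 mod 4, the ring of integers is ℤ[√94] with discriminant 4·94 = 376.
5189 ∤ 376, so 5189 is unramified.
Legendre symbol by Euler's criterion: (94/5189) ≡ 94^2594 ≡ 1 (mod 5189), i.e. (94/5189) = 1.
(94/5189) = 1, so 5189 splits.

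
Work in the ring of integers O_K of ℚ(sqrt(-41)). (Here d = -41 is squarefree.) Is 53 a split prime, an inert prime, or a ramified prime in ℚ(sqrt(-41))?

inert

Since -41 ≢ 1 mod 4, the ring of integers is ℤ[√-41] with discriminant 4·(-41) = -164.
Since gcd(53, -164) = 1 the prime 53 does not ramify.
Legendre symbol by Euler's criterion: (-41/53) ≡ (-41)^26 ≡ 52 (mod 53), i.e. (-41/53) = -1.
(-41/53) = -1, so 53 is inert.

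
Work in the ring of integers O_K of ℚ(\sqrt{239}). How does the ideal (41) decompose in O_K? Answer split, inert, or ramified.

Since 239 ≢ 1 mod 4, the ring of integers is ℤ[√239] with discriminant 4·239 = 956.
Since gcd(41, 956) = 1 the prime 41 does not ramify.
(239/41) = 34^20 mod 41 = 40, giving Legendre symbol -1.
(239/41) = -1, so 41 is inert.

p is inert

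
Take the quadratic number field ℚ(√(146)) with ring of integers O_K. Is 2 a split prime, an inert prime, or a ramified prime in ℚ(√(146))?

2 is ramified

146 mod 4 = 2, hence disc K = 4·146 = 584 and O_K = ℤ[√146].
Ramification test: 2 | 584. The prime 2 ramifies in K.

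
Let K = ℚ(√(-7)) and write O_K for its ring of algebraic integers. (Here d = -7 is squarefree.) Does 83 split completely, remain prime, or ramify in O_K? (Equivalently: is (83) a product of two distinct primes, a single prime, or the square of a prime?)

83 remains inert

-7 mod 4 = 1, hence disc K = -7 and O_K = ℤ[(1+√-7)/2].
Since gcd(83, -7) = 1 the prime 83 does not ramify.
Compute (-7/83) via Euler: 76^((83-1)/2) mod 83 = 82, so (-7/83) = -1.
d is a non-residue mod p, hence 83 remains inert in O_K.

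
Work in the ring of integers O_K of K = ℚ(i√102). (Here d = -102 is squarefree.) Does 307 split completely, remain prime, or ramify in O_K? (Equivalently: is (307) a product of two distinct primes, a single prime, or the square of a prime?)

inert

Since -102 ≢ 1 mod 4, the ring of integers is ℤ[√-102] with discriminant 4·(-102) = -408.
disc(K) = -408 is not divisible by 307; 307 is unramified.
(-102/307) = 205^153 mod 307 = 306, giving Legendre symbol -1.
d is a non-residue mod p, hence 307 remains inert in O_K.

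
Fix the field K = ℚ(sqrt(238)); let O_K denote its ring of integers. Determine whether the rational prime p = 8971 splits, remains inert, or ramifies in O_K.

remains prime (inert)

238 mod 4 = 2, hence disc K = 4·238 = 952 and O_K = ℤ[√238].
disc(K) = 952 is not divisible by 8971; 8971 is unramified.
Compute (238/8971) via Euler: 238^((8971-1)/2) mod 8971 = 8970, so (238/8971) = -1.
d is a non-residue mod p, hence 8971 remains inert in O_K.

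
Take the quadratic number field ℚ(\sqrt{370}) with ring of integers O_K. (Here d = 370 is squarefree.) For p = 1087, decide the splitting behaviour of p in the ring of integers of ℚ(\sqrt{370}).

splits completely

370 mod 4 = 2, hence disc K = 4·370 = 1480 and O_K = ℤ[√370].
1087 ∤ 1480, so 1087 is unramified.
Compute (370/1087) via Euler: 370^((1087-1)/2) mod 1087 = 1, so (370/1087) = 1.
Legendre symbol 1 ⇒ 1087 is split.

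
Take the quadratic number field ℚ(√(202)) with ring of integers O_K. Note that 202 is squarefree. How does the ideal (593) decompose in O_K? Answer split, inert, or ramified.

splits completely

Since 202 ≢ 1 mod 4, the ring of integers is ℤ[√202] with discriminant 4·202 = 808.
Since gcd(593, 808) = 1 the prime 593 does not ramify.
(202/593) = 202^296 mod 593 = 1, giving Legendre symbol 1.
Legendre symbol 1 ⇒ 593 is split.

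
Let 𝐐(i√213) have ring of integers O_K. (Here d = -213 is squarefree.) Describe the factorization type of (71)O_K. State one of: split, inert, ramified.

71 is ramified

Since -213 ≢ 1 mod 4, the ring of integers is ℤ[√-213] with discriminant 4·(-213) = -852.
disc(K) = -852 = 71·(-12), so p = 71 is ramified.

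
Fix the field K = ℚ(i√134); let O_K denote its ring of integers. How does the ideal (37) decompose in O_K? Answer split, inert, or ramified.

d = -134 ≡ 2 (mod 4), so O_K = ℤ[√-134] and disc(K) = 4d = -536.
37 ∤ -536, so 37 is unramified.
Legendre symbol by Euler's criterion: (-134/37) ≡ (-134)^18 ≡ 36 (mod 37), i.e. (-134/37) = -1.
Legendre symbol -1 ⇒ 37 is inert.

remains prime (inert)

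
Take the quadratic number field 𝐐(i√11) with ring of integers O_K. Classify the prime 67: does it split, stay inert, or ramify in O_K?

splits completely

Since -11 ≡ 1 mod 4, the ring of integers is ℤ[(1+√-11)/2] with discriminant -11.
Since gcd(67, -11) = 1 the prime 67 does not ramify.
Compute (-11/67) via Euler: 56^((67-1)/2) mod 67 = 1, so (-11/67) = 1.
d is a quadratic residue mod p, hence 67 splits in O_K.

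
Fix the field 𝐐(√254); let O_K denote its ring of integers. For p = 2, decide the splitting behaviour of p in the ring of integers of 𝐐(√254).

2 is ramified

d = 254 ≡ 2 (mod 4), so O_K = ℤ[√254] and disc(K) = 4d = 1016.
disc(K) = 1016 = 2·508, so p = 2 is ramified.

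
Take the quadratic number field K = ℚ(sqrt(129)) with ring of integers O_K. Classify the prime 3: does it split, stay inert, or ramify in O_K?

129 mod 4 = 1, hence disc K = 129 and O_K = ℤ[(1+√129)/2].
Ramification test: 3 | 129. The prime 3 ramifies in K.

ramifies in O_K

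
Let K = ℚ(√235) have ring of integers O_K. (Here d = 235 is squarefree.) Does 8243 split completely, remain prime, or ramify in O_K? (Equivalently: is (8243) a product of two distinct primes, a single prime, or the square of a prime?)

8243 splits in O_K

Since 235 ≢ 1 mod 4, the ring of integers is ℤ[√235] with discriminant 4·235 = 940.
disc(K) = 940 is not divisible by 8243; 8243 is unramified.
Compute (235/8243) via Euler: 235^((8243-1)/2) mod 8243 = 1, so (235/8243) = 1.
d is a quadratic residue mod p, hence 8243 splits in O_K.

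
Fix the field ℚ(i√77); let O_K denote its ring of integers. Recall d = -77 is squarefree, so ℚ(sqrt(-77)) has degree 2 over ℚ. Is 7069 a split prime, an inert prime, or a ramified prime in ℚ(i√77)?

d = -77 ≡ 3 (mod 4), so O_K = ℤ[√-77] and disc(K) = 4d = -308.
Since gcd(7069, -308) = 1 the prime 7069 does not ramify.
Legendre symbol by Euler's criterion: (-77/7069) ≡ (-77)^3534 ≡ 1 (mod 7069), i.e. (-77/7069) = 1.
Legendre symbol 1 ⇒ 7069 is split.

split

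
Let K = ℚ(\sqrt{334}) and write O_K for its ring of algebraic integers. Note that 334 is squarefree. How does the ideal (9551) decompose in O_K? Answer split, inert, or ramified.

d = 334 ≡ 2 (mod 4), so O_K = ℤ[√334] and disc(K) = 4d = 1336.
9551 ∤ 1336, so 9551 is unramified.
(334/9551) = 334^4775 mod 9551 = 9550, giving Legendre symbol -1.
Legendre symbol -1 ⇒ 9551 is inert.

9551 remains inert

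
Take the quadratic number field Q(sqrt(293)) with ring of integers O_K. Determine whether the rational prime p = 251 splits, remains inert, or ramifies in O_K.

Since 293 ≡ 1 mod 4, the ring of integers is ℤ[(1+√293)/2] with discriminant 293.
251 ∤ 293, so 251 is unramified.
Compute (293/251) via Euler: 42^((251-1)/2) mod 251 = 250, so (293/251) = -1.
Legendre symbol -1 ⇒ 251 is inert.

inert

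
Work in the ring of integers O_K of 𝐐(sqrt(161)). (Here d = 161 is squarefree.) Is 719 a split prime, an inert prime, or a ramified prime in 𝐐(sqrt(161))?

d = 161 ≡ 1 (mod 4), so O_K = ℤ[(1+√161)/2] and disc(K) = d = 161.
Since gcd(719, 161) = 1 the prime 719 does not ramify.
Compute (161/719) via Euler: 161^((719-1)/2) mod 719 = 718, so (161/719) = -1.
(161/719) = -1, so 719 is inert.

inert — (719) stays prime in O_K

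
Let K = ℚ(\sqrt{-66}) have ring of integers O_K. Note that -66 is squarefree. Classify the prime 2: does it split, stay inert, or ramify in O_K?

2 is ramified

Since -66 ≢ 1 mod 4, the ring of integers is ℤ[√-66] with discriminant 4·(-66) = -264.
disc(K) = -264 = 2·(-132), so p = 2 is ramified.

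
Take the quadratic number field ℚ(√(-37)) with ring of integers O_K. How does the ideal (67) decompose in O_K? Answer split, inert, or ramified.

remains prime (inert)

d = -37 ≡ 3 (mod 4), so O_K = ℤ[√-37] and disc(K) = 4d = -148.
Since gcd(67, -148) = 1 the prime 67 does not ramify.
Euler's criterion: (-37)^33 mod 67 = 66. Thus (-37|67) = -1.
(-37/67) = -1, so 67 is inert.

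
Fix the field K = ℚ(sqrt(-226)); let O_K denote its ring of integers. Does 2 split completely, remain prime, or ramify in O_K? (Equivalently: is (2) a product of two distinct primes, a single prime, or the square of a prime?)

d = -226 ≡ 2 (mod 4), so O_K = ℤ[√-226] and disc(K) = 4d = -904.
Ramification test: 2 | -904. The prime 2 ramifies in K.

2 is ramified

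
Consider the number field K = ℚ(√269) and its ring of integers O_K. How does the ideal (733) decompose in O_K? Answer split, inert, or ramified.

inert

269 mod 4 = 1, hence disc K = 269 and O_K = ℤ[(1+√269)/2].
733 ∤ 269, so 733 is unramified.
Legendre symbol by Euler's criterion: (269/733) ≡ 269^366 ≡ 732 (mod 733), i.e. (269/733) = -1.
Legendre symbol -1 ⇒ 733 is inert.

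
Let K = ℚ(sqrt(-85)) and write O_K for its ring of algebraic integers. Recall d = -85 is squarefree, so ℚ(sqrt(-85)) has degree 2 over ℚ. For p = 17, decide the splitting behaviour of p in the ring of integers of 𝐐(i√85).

ramified

-85 mod 4 = 3, hence disc K = 4·(-85) = -340 and O_K = ℤ[√-85].
disc(K) = -340 = 17·(-20), so p = 17 is ramified.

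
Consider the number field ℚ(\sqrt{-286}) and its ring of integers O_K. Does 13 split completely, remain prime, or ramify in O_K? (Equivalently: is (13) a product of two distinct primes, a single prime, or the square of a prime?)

ramifies in O_K

Since -286 ≢ 1 mod 4, the ring of integers is ℤ[√-286] with discriminant 4·(-286) = -1144.
disc(K) = -1144 = 13·(-88), so p = 13 is ramified.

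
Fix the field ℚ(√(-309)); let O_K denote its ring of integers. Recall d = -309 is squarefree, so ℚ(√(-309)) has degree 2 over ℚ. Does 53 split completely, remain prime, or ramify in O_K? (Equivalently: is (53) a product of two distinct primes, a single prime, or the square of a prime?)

d = -309 ≡ 3 (mod 4), so O_K = ℤ[√-309] and disc(K) = 4d = -1236.
disc(K) = -1236 is not divisible by 53; 53 is unramified.
Legendre symbol by Euler's criterion: (-309/53) ≡ (-309)^26 ≡ 1 (mod 53), i.e. (-309/53) = 1.
d is a quadratic residue mod p, hence 53 splits in O_K.

p splits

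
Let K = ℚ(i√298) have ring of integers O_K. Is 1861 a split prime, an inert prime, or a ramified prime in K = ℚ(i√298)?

inert — (1861) stays prime in O_K

d = -298 ≡ 2 (mod 4), so O_K = ℤ[√-298] and disc(K) = 4d = -1192.
Since gcd(1861, -1192) = 1 the prime 1861 does not ramify.
(-298/1861) = 1563^930 mod 1861 = 1860, giving Legendre symbol -1.
Legendre symbol -1 ⇒ 1861 is inert.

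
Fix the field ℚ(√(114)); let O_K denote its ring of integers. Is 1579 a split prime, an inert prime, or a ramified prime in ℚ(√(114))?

splits completely

114 mod 4 = 2, hence disc K = 4·114 = 456 and O_K = ℤ[√114].
1579 ∤ 456, so 1579 is unramified.
(114/1579) = 114^789 mod 1579 = 1, giving Legendre symbol 1.
Legendre symbol 1 ⇒ 1579 is split.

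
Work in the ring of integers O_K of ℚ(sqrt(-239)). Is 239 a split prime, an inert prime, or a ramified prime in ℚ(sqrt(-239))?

Since -239 ≡ 1 mod 4, the ring of integers is ℤ[(1+√-239)/2] with discriminant -239.
Ramification test: 239 | -239. The prime 239 ramifies in K.

p ramifies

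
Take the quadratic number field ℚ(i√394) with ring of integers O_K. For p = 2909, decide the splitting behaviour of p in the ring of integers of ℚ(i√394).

2909 splits in O_K

-394 mod 4 = 2, hence disc K = 4·(-394) = -1576 and O_K = ℤ[√-394].
2909 ∤ -1576, so 2909 is unramified.
Euler's criterion: (-394)^1454 mod 2909 = 1. Thus (-394|2909) = 1.
Legendre symbol 1 ⇒ 2909 is split.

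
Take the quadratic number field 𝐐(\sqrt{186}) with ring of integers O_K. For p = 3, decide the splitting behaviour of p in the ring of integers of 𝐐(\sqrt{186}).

ramified — (3) = 𝔭²

Since 186 ≢ 1 mod 4, the ring of integers is ℤ[√186] with discriminant 4·186 = 744.
Ramification test: 3 | 744. The prime 3 ramifies in K.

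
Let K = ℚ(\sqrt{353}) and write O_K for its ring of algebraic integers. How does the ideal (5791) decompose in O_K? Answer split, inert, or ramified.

5791 remains inert

Since 353 ≡ 1 mod 4, the ring of integers is ℤ[(1+√353)/2] with discriminant 353.
disc(K) = 353 is not divisible by 5791; 5791 is unramified.
Compute (353/5791) via Euler: 353^((5791-1)/2) mod 5791 = 5790, so (353/5791) = -1.
(353/5791) = -1, so 5791 is inert.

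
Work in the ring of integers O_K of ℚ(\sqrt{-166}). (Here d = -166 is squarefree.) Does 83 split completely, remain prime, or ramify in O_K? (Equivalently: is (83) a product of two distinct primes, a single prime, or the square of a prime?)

ramified — (83) = 𝔭²

d = -166 ≡ 2 (mod 4), so O_K = ℤ[√-166] and disc(K) = 4d = -664.
disc(K) = -664 = 83·(-8), so p = 83 is ramified.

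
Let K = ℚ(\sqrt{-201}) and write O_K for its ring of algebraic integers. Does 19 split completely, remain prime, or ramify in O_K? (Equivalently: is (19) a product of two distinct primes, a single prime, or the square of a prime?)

remains prime (inert)

Since -201 ≢ 1 mod 4, the ring of integers is ℤ[√-201] with discriminant 4·(-201) = -804.
disc(K) = -804 is not divisible by 19; 19 is unramified.
Legendre symbol by Euler's criterion: (-201/19) ≡ (-201)^9 ≡ 18 (mod 19), i.e. (-201/19) = -1.
d is a non-residue mod p, hence 19 remains inert in O_K.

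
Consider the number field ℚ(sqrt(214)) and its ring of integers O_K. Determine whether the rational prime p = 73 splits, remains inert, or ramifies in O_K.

inert — (73) stays prime in O_K

214 mod 4 = 2, hence disc K = 4·214 = 856 and O_K = ℤ[√214].
Since gcd(73, 856) = 1 the prime 73 does not ramify.
Compute (214/73) via Euler: 68^((73-1)/2) mod 73 = 72, so (214/73) = -1.
d is a non-residue mod p, hence 73 remains inert in O_K.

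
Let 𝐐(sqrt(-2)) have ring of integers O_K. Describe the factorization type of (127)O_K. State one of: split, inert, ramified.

remains prime (inert)

Since -2 ≢ 1 mod 4, the ring of integers is ℤ[√-2] with discriminant 4·(-2) = -8.
Since gcd(127, -8) = 1 the prime 127 does not ramify.
(-2/127) = 125^63 mod 127 = 126, giving Legendre symbol -1.
d is a non-residue mod p, hence 127 remains inert in O_K.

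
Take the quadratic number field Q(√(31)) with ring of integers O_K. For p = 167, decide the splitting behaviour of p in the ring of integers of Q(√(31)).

Since 31 ≢ 1 mod 4, the ring of integers is ℤ[√31] with discriminant 4·31 = 124.
disc(K) = 124 is not divisible by 167; 167 is unramified.
Compute (31/167) via Euler: 31^((167-1)/2) mod 167 = 1, so (31/167) = 1.
d is a quadratic residue mod p, hence 167 splits in O_K.

167 splits in O_K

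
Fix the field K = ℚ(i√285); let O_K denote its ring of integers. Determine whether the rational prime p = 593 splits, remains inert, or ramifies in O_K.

splits completely

d = -285 ≡ 3 (mod 4), so O_K = ℤ[√-285] and disc(K) = 4d = -1140.
disc(K) = -1140 is not divisible by 593; 593 is unramified.
(-285/593) = 308^296 mod 593 = 1, giving Legendre symbol 1.
Legendre symbol 1 ⇒ 593 is split.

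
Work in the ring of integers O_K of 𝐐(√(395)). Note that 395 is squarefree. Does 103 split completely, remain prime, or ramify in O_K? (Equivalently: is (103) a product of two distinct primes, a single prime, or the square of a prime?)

p is inert

d = 395 ≡ 3 (mod 4), so O_K = ℤ[√395] and disc(K) = 4d = 1580.
103 ∤ 1580, so 103 is unramified.
Legendre symbol by Euler's criterion: (395/103) ≡ 395^51 ≡ 102 (mod 103), i.e. (395/103) = -1.
Legendre symbol -1 ⇒ 103 is inert.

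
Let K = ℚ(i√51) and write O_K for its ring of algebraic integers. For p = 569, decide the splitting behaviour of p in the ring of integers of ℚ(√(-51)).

-51 mod 4 = 1, hence disc K = -51 and O_K = ℤ[(1+√-51)/2].
569 ∤ -51, so 569 is unramified.
Legendre symbol by Euler's criterion: (-51/569) ≡ (-51)^284 ≡ 568 (mod 569), i.e. (-51/569) = -1.
(-51/569) = -1, so 569 is inert.

p is inert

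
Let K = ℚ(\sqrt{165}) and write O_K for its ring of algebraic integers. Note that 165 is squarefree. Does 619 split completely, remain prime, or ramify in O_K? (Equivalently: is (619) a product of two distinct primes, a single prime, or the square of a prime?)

split

165 mod 4 = 1, hence disc K = 165 and O_K = ℤ[(1+√165)/2].
disc(K) = 165 is not divisible by 619; 619 is unramified.
(165/619) = 165^309 mod 619 = 1, giving Legendre symbol 1.
(165/619) = 1, so 619 splits.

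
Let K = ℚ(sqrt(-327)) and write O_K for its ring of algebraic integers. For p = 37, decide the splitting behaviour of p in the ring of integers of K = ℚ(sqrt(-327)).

remains prime (inert)

Since -327 ≡ 1 mod 4, the ring of integers is ℤ[(1+√-327)/2] with discriminant -327.
Since gcd(37, -327) = 1 the prime 37 does not ramify.
Compute (-327/37) via Euler: 6^((37-1)/2) mod 37 = 36, so (-327/37) = -1.
(-327/37) = -1, so 37 is inert.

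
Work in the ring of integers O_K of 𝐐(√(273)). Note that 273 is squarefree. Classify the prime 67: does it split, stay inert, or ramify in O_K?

inert — (67) stays prime in O_K

273 mod 4 = 1, hence disc K = 273 and O_K = ℤ[(1+√273)/2].
Since gcd(67, 273) = 1 the prime 67 does not ramify.
(273/67) = 5^33 mod 67 = 66, giving Legendre symbol -1.
Legendre symbol -1 ⇒ 67 is inert.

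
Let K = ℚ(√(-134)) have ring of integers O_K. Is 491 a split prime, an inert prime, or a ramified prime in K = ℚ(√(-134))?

d = -134 ≡ 2 (mod 4), so O_K = ℤ[√-134] and disc(K) = 4d = -536.
491 ∤ -536, so 491 is unramified.
Compute (-134/491) via Euler: 357^((491-1)/2) mod 491 = 490, so (-134/491) = -1.
Legendre symbol -1 ⇒ 491 is inert.

remains prime (inert)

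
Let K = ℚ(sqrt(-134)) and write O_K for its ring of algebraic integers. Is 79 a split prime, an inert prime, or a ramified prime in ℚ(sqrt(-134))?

Since -134 ≢ 1 mod 4, the ring of integers is ℤ[√-134] with discriminant 4·(-134) = -536.
Since gcd(79, -536) = 1 the prime 79 does not ramify.
Euler's criterion: (-134)^39 mod 79 = 78. Thus (-134|79) = -1.
Legendre symbol -1 ⇒ 79 is inert.

p is inert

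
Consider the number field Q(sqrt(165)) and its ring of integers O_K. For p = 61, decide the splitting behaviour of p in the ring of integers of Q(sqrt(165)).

61 remains inert

d = 165 ≡ 1 (mod 4), so O_K = ℤ[(1+√165)/2] and disc(K) = d = 165.
61 ∤ 165, so 61 is unramified.
Legendre symbol by Euler's criterion: (165/61) ≡ 165^30 ≡ 60 (mod 61), i.e. (165/61) = -1.
(165/61) = -1, so 61 is inert.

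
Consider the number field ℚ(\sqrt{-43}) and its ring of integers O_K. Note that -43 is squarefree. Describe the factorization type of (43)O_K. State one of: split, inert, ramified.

-43 mod 4 = 1, hence disc K = -43 and O_K = ℤ[(1+√-43)/2].
Ramification test: 43 | -43. The prime 43 ramifies in K.

p ramifies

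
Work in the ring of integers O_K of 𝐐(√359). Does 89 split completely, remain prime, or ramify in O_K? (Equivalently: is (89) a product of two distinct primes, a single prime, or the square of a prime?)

Since 359 ≢ 1 mod 4, the ring of integers is ℤ[√359] with discriminant 4·359 = 1436.
Since gcd(89, 1436) = 1 the prime 89 does not ramify.
Legendre symbol by Euler's criterion: (359/89) ≡ 359^44 ≡ 88 (mod 89), i.e. (359/89) = -1.
(359/89) = -1, so 89 is inert.

inert — (89) stays prime in O_K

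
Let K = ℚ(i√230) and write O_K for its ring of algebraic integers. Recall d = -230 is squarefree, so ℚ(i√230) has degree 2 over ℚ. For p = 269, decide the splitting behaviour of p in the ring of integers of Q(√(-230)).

inert

d = -230 ≡ 2 (mod 4), so O_K = ℤ[√-230] and disc(K) = 4d = -920.
269 ∤ -920, so 269 is unramified.
(-230/269) = 39^134 mod 269 = 268, giving Legendre symbol -1.
d is a non-residue mod p, hence 269 remains inert in O_K.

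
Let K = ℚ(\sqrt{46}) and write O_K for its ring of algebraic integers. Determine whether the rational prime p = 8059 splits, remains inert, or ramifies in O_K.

d = 46 ≡ 2 (mod 4), so O_K = ℤ[√46] and disc(K) = 4d = 184.
8059 ∤ 184, so 8059 is unramified.
Euler's criterion: 46^4029 mod 8059 = 1. Thus (46|8059) = 1.
Legendre symbol 1 ⇒ 8059 is split.

split — (8059) = 𝔭₁𝔭₂ with 𝔭₁ ≠ 𝔭₂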